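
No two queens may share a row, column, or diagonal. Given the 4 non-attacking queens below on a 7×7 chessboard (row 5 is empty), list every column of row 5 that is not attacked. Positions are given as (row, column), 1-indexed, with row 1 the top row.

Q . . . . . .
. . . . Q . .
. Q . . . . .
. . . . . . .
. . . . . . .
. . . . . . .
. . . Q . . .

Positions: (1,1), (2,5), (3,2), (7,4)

(1,1) attacks row 5 at column 1 and diagonals 5.
(2,5) attacks row 5 at column 5 and diagonals 2.
(3,2) attacks row 5 at column 2 and diagonals 4.
(7,4) attacks row 5 at column 4 and diagonals 2, 6.
Attacked columns: {1, 2, 4, 5, 6}. Safe: {3, 7}.

columns 3, 7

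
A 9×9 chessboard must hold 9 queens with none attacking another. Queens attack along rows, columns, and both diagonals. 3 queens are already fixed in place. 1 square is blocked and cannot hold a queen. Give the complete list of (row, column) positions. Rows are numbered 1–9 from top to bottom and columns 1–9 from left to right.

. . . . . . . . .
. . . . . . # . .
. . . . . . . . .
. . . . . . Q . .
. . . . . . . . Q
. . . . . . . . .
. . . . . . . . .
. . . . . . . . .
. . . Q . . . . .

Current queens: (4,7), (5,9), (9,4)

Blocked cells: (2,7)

(1,6) (2,8) (3,3) (4,7) (5,9) (6,2) (7,5) (8,1) (9,4)

Row 1: attacked by (4,7)→{4,7}; (5,9)→{5,9}; (9,4)→{4}. Safe: 1, 2, 3, 6, 8. Place at column 6.
Row 2: attacked by (1,6)→{5,6,7}; (4,7)→{5,7,9}; (5,9)→{6,9}; (9,4)→{4}. Blocked: 7. Safe: 1, 2, 3, 8. Place at column 8.
Row 3: attacked by (1,6)→{4,6,8}; (2,8)→{7,8,9}; (4,7)→{6,7,8}; (5,9)→{7,9}; (9,4)→{4}. Safe: 1, 2, 3, 5. Place at column 3.
Row 6: attacked by (1,6)→{1,6}; (2,8)→{4,8}; (3,3)→{3,6}; (4,7)→{5,7,9}; (5,9)→{8,9}; (9,4)→{1,4,7}. Safe: 2. Place at column 2.
Row 7: attacked by (1,6)→{6}; (2,8)→{3,8}; (3,3)→{3,7}; (4,7)→{4,7}; (5,9)→{7,9}; (6,2)→{1,2,3}; (9,4)→{2,4,6}. Safe: 5. Place at column 5.
Row 8: attacked by (1,6)→{6}; (2,8)→{2,8}; (3,3)→{3,8}; (4,7)→{3,7}; (5,9)→{6,9}; (6,2)→{2,4}; (7,5)→{4,5,6}; (9,4)→{3,4,5}. Safe: 1. Place at column 1.
Columns [6, 8, 3, 7, 9, 2, 5, 1, 4], r−c [-5, -6, 0, -3, -4, 4, 2, 7, 5], r+c [7, 10, 6, 11, 14, 8, 12, 9, 13] are all distinct, so no two queens attack.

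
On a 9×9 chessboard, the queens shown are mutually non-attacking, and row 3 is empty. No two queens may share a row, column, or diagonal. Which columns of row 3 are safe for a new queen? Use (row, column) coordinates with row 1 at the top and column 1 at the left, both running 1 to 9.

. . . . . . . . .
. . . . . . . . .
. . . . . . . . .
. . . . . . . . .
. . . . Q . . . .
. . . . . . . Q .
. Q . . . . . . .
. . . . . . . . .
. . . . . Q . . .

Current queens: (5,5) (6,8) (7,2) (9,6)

(5,5) attacks row 3 at column 5 and diagonals 3, 7.
(6,8) attacks row 3 at column 8 and diagonals 5.
(7,2) attacks row 3 at column 2 and diagonals 6.
(9,6) attacks row 3 at column 6.
Attacked columns: {2, 3, 5, 6, 7, 8}. Safe: {1, 4, 9}.

columns 1, 4, 9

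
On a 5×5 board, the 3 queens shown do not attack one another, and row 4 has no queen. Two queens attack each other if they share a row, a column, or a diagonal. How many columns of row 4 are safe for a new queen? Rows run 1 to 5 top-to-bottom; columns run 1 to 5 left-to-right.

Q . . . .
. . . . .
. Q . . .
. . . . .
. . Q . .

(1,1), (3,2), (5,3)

(1,1) attacks row 4 at column 1 and diagonals 4.
(3,2) attacks row 4 at column 2 and diagonals 1, 3.
(5,3) attacks row 4 at column 3 and diagonals 2, 4.
Attacked columns: {1, 2, 3, 4}. Safe: {5}.

1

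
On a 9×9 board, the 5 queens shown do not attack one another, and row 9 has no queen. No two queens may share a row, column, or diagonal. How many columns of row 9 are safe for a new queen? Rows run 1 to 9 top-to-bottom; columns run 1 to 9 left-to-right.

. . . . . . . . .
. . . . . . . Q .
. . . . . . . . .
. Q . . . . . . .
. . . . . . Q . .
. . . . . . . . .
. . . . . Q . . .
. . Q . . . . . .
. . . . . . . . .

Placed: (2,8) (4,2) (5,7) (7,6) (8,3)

2

(2,8) attacks row 9 at column 8 and diagonals 1.
(4,2) attacks row 9 at column 2 and diagonals 7.
(5,7) attacks row 9 at column 7 and diagonals 3.
(7,6) attacks row 9 at column 6 and diagonals 4, 8.
(8,3) attacks row 9 at column 3 and diagonals 2, 4.
Attacked columns: {1, 2, 3, 4, 6, 7, 8}. Safe: {5, 9}.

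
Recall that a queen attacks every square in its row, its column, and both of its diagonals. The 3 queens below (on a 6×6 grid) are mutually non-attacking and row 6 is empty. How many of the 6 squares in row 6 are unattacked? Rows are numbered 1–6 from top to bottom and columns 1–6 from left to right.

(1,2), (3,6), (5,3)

2

(1,2) attacks row 6 at column 2.
(3,6) attacks row 6 at column 6 and diagonals 3.
(5,3) attacks row 6 at column 3 and diagonals 2, 4.
Attacked columns: {2, 3, 4, 6}. Safe: {1, 5}.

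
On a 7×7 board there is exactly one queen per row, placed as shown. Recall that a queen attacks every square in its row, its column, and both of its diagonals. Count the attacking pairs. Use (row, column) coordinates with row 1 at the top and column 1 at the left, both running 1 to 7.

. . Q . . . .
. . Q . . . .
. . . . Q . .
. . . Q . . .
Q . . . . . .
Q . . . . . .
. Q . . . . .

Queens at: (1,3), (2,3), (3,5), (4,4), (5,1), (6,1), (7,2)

Same column: (1,3)–(2,3) (column 3); (5,1)–(6,1) (column 1).
Same diagonal: (1,3)–(3,5) (|1−3| = |3−5| = 2); (3,5)–(4,4) (|3−4| = |5−4| = 1); (6,1)–(7,2) (|6−7| = |1−2| = 1).
Total attacking pairs: 5.

5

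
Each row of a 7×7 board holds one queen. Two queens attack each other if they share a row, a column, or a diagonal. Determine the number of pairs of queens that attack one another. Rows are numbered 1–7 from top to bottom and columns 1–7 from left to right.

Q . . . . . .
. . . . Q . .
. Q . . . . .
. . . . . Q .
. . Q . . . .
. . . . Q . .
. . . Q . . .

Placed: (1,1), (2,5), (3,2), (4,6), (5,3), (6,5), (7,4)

Same column: (2,5)–(6,5) (column 5).
Same diagonal: (3,2)–(6,5) (|3−6| = |2−5| = 3); (6,5)–(7,4) (|6−7| = |5−4| = 1).
Total attacking pairs: 3.

3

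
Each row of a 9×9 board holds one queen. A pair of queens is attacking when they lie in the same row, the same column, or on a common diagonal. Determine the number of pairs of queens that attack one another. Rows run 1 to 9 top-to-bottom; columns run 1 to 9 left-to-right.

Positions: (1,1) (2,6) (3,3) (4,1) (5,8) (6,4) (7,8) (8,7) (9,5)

4

Same column: (1,1)–(4,1) (column 1); (5,8)–(7,8) (column 8).
Same diagonal: (1,1)–(3,3) (|1−3| = |1−3| = 2); (7,8)–(8,7) (|7−8| = |8−7| = 1).
Total attacking pairs: 4.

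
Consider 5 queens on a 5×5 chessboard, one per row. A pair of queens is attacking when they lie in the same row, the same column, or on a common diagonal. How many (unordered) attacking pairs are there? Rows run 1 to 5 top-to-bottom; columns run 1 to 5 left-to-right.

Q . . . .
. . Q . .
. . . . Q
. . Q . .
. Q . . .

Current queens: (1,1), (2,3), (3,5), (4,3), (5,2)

2

Same column: (2,3)–(4,3) (column 3).
Same diagonal: (4,3)–(5,2) (|4−5| = |3−2| = 1).
Total attacking pairs: 2.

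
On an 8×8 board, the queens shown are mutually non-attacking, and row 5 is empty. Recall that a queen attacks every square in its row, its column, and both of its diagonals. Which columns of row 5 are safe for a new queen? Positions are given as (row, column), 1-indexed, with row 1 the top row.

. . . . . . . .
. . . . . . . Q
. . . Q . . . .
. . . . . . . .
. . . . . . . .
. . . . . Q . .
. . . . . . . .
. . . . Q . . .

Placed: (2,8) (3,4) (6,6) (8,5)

columns 1, 3

(2,8) attacks row 5 at column 8 and diagonals 5.
(3,4) attacks row 5 at column 4 and diagonals 2, 6.
(6,6) attacks row 5 at column 6 and diagonals 5, 7.
(8,5) attacks row 5 at column 5 and diagonals 2, 8.
Attacked columns: {2, 4, 5, 6, 7, 8}. Safe: {1, 3}.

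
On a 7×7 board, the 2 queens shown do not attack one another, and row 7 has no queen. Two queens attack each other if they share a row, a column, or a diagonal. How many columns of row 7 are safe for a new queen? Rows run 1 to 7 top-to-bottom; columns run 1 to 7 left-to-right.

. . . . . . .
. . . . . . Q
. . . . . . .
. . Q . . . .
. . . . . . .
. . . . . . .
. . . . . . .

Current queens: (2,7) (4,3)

(2,7) attacks row 7 at column 7 and diagonals 2.
(4,3) attacks row 7 at column 3 and diagonals 6.
Attacked columns: {2, 3, 6, 7}. Safe: {1, 4, 5}.

3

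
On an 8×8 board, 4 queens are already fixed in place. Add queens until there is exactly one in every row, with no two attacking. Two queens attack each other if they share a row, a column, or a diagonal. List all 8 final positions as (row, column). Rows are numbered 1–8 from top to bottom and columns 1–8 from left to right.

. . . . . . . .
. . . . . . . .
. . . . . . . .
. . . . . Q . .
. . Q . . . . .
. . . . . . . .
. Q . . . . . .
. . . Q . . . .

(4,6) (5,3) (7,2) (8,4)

Row 1: attacked by (4,6)→{3,6}; (5,3)→{3,7}; (7,2)→{2,8}; (8,4)→{4}. Safe: 1, 5. Place at column 1.
Row 2: attacked by (1,1)→{1,2}; (4,6)→{4,6,8}; (5,3)→{3,6}; (7,2)→{2,7}; (8,4)→{4}. Safe: 5. Place at column 5.
Row 3: attacked by (1,1)→{1,3}; (2,5)→{4,5,6}; (4,6)→{5,6,7}; (5,3)→{1,3,5}; (7,2)→{2,6}; (8,4)→{4}. Safe: 8. Place at column 8.
Row 6: attacked by (1,1)→{1,6}; (2,5)→{1,5}; (3,8)→{5,8}; (4,6)→{4,6,8}; (5,3)→{2,3,4}; (7,2)→{1,2,3}; (8,4)→{2,4,6}. Safe: 7. Place at column 7.
Columns [1, 5, 8, 6, 3, 7, 2, 4], r−c [0, -3, -5, -2, 2, -1, 5, 4], r+c [2, 7, 11, 10, 8, 13, 9, 12] are all distinct, so no two queens attack.

(1,1) (2,5) (3,8) (4,6) (5,3) (6,7) (7,2) (8,4)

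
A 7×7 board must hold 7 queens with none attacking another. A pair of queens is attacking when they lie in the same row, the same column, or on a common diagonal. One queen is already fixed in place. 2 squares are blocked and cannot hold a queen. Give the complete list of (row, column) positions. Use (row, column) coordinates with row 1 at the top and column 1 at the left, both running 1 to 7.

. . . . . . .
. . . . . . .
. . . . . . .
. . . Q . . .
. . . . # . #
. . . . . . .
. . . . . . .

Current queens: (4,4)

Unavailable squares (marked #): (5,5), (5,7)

Row 1: attacked by (4,4)→{1,4,7}. Safe: 2, 3, 5, 6. Place at column 3.
Row 2: attacked by (1,3)→{2,3,4}; (4,4)→{2,4,6}. Safe: 1, 5, 7. Place at column 1.
Row 3: attacked by (1,3)→{1,3,5}; (2,1)→{1,2}; (4,4)→{3,4,5}. Safe: 6, 7. Place at column 6.
Row 5: attacked by (1,3)→{3,7}; (2,1)→{1,4}; (3,6)→{4,6}; (4,4)→{3,4,5}. Blocked: 5,7. Safe: 2. Place at column 2.
Row 6: attacked by (1,3)→{3}; (2,1)→{1,5}; (3,6)→{3,6}; (4,4)→{2,4,6}; (5,2)→{1,2,3}. Safe: 7. Place at column 7.
Row 7: attacked by (1,3)→{3}; (2,1)→{1,6}; (3,6)→{2,6}; (4,4)→{1,4,7}; (5,2)→{2,4}; (6,7)→{6,7}. Safe: 5. Place at column 5.
Columns [3, 1, 6, 4, 2, 7, 5], r−c [-2, 1, -3, 0, 3, -1, 2], r+c [4, 3, 9, 8, 7, 13, 12] are all distinct, so no two queens attack.

(1,3) (2,1) (3,6) (4,4) (5,2) (6,7) (7,5)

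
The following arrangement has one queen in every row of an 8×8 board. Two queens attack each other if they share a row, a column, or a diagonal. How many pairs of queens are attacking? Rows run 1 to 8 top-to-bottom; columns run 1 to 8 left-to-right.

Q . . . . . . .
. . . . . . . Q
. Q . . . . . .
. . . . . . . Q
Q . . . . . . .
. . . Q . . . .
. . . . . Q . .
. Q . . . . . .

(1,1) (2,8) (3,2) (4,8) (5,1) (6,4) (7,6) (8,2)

Same column: (1,1)–(5,1) (column 1); (2,8)–(4,8) (column 8); (3,2)–(8,2) (column 2).
Same diagonal: (2,8)–(6,4) (|2−6| = |8−4| = 4); (2,8)–(8,2) (|2−8| = |8−2| = 6); (3,2)–(7,6) (|3−7| = |2−6| = 4); (6,4)–(8,2) (|6−8| = |4−2| = 2).
Total attacking pairs: 7.

7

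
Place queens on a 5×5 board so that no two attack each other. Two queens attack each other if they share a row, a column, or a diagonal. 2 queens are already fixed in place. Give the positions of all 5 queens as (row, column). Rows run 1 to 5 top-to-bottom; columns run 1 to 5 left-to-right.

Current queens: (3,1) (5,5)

(1,2) (2,4) (3,1) (4,3) (5,5)

Row 1: attacked by (3,1)→{1,3}; (5,5)→{1,5}. Safe: 2, 4. Place at column 2.
Row 2: attacked by (1,2)→{1,2,3}; (3,1)→{1,2}; (5,5)→{2,5}. Safe: 4. Place at column 4.
Row 4: attacked by (1,2)→{2,5}; (2,4)→{2,4}; (3,1)→{1,2}; (5,5)→{4,5}. Safe: 3. Place at column 3.
Columns [2, 4, 1, 3, 5], r−c [-1, -2, 2, 1, 0], r+c [3, 6, 4, 7, 10] are all distinct, so no two queens attack.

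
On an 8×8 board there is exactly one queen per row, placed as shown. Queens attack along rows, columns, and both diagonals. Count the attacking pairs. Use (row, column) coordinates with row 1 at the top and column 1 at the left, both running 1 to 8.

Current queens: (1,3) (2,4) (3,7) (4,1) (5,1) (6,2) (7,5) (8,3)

5

Same column: (1,3)–(8,3) (column 3); (4,1)–(5,1) (column 1).
Same diagonal: (1,3)–(2,4) (|1−2| = |3−4| = 1); (2,4)–(5,1) (|2−5| = |4−1| = 3); (5,1)–(6,2) (|5−6| = |1−2| = 1).
Total attacking pairs: 5.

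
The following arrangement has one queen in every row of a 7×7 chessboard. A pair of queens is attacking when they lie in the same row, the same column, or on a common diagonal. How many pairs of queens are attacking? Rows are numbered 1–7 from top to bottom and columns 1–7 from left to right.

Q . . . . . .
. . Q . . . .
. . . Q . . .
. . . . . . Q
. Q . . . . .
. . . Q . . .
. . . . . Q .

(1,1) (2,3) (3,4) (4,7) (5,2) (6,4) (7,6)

3

Same column: (3,4)–(6,4) (column 4).
Same diagonal: (2,3)–(3,4) (|2−3| = |3−4| = 1); (3,4)–(5,2) (|3−5| = |4−2| = 2).
Total attacking pairs: 3.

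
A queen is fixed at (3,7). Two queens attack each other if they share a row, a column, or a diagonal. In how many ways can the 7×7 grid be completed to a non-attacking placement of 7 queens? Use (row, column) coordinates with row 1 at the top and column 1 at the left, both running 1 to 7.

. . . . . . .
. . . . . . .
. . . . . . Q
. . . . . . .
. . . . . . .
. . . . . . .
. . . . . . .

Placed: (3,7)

6

Branch on row 1: col 1 → 1; col 2 → 1; col 3 → 1; col 4 → 1; col 6 → 2.
Sum: 1 + 1 + 1 + 1 + 2 = 6.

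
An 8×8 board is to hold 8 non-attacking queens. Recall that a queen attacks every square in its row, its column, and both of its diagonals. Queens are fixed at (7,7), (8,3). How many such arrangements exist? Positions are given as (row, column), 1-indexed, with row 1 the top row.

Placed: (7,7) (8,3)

Branch on row 1: col 2 → 0; col 4 → 0; col 5 → 1; col 6 → 1; col 8 → 0.
Sum: 0 + 0 + 1 + 1 + 0 = 2.

2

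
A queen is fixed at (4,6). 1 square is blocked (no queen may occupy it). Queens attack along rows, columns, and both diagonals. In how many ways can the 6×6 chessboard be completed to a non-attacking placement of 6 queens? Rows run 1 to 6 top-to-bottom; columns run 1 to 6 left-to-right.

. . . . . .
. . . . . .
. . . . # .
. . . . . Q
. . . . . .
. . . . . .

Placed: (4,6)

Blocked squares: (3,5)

Branch on row 1: col 1 → 0; col 2 → 0; col 4 → 0; col 5 → 1.
Sum: 0 + 0 + 0 + 1 = 1.

1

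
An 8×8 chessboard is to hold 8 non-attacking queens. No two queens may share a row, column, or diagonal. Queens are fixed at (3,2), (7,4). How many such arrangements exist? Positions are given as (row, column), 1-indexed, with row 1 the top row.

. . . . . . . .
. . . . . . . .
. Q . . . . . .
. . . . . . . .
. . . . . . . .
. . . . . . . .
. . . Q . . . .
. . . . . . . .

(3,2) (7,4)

Branch on row 1: col 1 → 0; col 3 → 2; col 5 → 1; col 6 → 0; col 7 → 0; col 8 → 0.
Sum: 0 + 2 + 1 + 0 + 0 + 0 = 3.

3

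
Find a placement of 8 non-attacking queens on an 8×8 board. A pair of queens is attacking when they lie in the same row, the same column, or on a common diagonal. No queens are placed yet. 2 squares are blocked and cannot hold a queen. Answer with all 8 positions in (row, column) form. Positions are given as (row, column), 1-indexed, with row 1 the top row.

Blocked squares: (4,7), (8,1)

Row 1: Safe: 1, 2, 3, 4, 5, 6, 7, 8. Place at column 1.
Row 2: attacked by (1,1)→{1,2}. Safe: 3, 4, 5, 6, 7, 8. Place at column 7.
Row 3: attacked by (1,1)→{1,3}; (2,7)→{6,7,8}. Safe: 2, 4, 5. Place at column 4.
Row 4: attacked by (1,1)→{1,4}; (2,7)→{5,7}; (3,4)→{3,4,5}. Blocked: 7. Safe: 2, 6, 8. Place at column 6.
Row 5: attacked by (1,1)→{1,5}; (2,7)→{4,7}; (3,4)→{2,4,6}; (4,6)→{5,6,7}. Safe: 3, 8. Place at column 8.
Row 6: attacked by (1,1)→{1,6}; (2,7)→{3,7}; (3,4)→{1,4,7}; (4,6)→{4,6,8}; (5,8)→{7,8}. Safe: 2, 5. Place at column 2.
Row 7: attacked by (1,1)→{1,7}; (2,7)→{2,7}; (3,4)→{4,8}; (4,6)→{3,6}; (5,8)→{6,8}; (6,2)→{1,2,3}. Safe: 5. Place at column 5.
Row 8: attacked by (1,1)→{1,8}; (2,7)→{1,7}; (3,4)→{4}; (4,6)→{2,6}; (5,8)→{5,8}; (6,2)→{2,4}; (7,5)→{4,5,6}. Blocked: 1. Safe: 3. Place at column 3.
Columns [1, 7, 4, 6, 8, 2, 5, 3], r−c [0, -5, -1, -2, -3, 4, 2, 5], r+c [2, 9, 7, 10, 13, 8, 12, 11] are all distinct, so no two queens attack.

(1,1) (2,7) (3,4) (4,6) (5,8) (6,2) (7,5) (8,3)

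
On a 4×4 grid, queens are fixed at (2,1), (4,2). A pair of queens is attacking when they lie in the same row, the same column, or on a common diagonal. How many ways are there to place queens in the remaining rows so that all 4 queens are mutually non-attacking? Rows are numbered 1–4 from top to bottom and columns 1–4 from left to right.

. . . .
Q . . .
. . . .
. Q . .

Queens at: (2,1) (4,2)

1

Branch on row 1: col 3 → 1; col 4 → 0.
Sum: 1 + 0 = 1.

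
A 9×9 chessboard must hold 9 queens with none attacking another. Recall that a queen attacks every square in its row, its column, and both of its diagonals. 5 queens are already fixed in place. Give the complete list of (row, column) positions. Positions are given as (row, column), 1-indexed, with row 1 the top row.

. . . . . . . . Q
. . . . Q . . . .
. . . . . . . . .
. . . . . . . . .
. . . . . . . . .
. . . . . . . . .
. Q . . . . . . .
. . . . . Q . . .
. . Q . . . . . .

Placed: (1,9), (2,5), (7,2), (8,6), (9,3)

Row 3: attacked by (1,9)→{7,9}; (2,5)→{4,5,6}; (7,2)→{2,6}; (8,6)→{1,6}; (9,3)→{3,9}. Safe: 8. Place at column 8.
Row 4: attacked by (1,9)→{6,9}; (2,5)→{3,5,7}; (3,8)→{7,8,9}; (7,2)→{2,5}; (8,6)→{2,6}; (9,3)→{3,8}. Safe: 1, 4. Place at column 4.
Row 5: attacked by (1,9)→{5,9}; (2,5)→{2,5,8}; (3,8)→{6,8}; (4,4)→{3,4,5}; (7,2)→{2,4}; (8,6)→{3,6,9}; (9,3)→{3,7}. Safe: 1. Place at column 1.
Row 6: attacked by (1,9)→{4,9}; (2,5)→{1,5,9}; (3,8)→{5,8}; (4,4)→{2,4,6}; (5,1)→{1,2}; (7,2)→{1,2,3}; (8,6)→{4,6,8}; (9,3)→{3,6}. Safe: 7. Place at column 7.
Columns [9, 5, 8, 4, 1, 7, 2, 6, 3], r−c [-8, -3, -5, 0, 4, -1, 5, 2, 6], r+c [10, 7, 11, 8, 6, 13, 9, 14, 12] are all distinct, so no two queens attack.

(1,9) (2,5) (3,8) (4,4) (5,1) (6,7) (7,2) (8,6) (9,3)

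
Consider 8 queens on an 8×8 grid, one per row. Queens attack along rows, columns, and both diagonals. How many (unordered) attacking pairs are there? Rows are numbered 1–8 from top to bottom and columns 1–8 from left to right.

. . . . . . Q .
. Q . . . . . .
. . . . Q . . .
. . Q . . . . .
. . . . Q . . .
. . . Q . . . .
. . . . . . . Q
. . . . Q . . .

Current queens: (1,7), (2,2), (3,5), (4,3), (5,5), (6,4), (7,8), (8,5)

6

Same column: (3,5)–(5,5) (column 5); (3,5)–(8,5) (column 5); (5,5)–(8,5) (column 5).
Same diagonal: (1,7)–(3,5) (|1−3| = |7−5| = 2); (2,2)–(5,5) (|2−5| = |2−5| = 3); (5,5)–(6,4) (|5−6| = |5−4| = 1).
Total attacking pairs: 6.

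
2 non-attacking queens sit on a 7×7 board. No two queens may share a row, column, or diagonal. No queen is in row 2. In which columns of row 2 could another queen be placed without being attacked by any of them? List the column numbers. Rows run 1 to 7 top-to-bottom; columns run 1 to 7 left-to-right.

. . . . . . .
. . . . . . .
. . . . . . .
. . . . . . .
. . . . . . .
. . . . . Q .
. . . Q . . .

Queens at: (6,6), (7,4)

columns 1, 3, 5, 7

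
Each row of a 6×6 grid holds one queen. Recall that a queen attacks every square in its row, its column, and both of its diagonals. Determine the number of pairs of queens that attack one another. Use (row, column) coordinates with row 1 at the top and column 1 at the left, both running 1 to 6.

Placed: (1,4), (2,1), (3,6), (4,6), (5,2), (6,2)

Same column: (3,6)–(4,6) (column 6); (5,2)–(6,2) (column 2).
Same diagonal: (1,4)–(3,6) (|1−3| = |4−6| = 2).
Total attacking pairs: 3.

3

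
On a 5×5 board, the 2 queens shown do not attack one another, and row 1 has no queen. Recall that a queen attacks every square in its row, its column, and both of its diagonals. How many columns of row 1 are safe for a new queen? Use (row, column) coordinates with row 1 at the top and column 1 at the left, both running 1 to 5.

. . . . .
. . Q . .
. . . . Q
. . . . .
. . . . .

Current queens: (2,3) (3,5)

1

(2,3) attacks row 1 at column 3 and diagonals 2, 4.
(3,5) attacks row 1 at column 5 and diagonals 3.
Attacked columns: {2, 3, 4, 5}. Safe: {1}.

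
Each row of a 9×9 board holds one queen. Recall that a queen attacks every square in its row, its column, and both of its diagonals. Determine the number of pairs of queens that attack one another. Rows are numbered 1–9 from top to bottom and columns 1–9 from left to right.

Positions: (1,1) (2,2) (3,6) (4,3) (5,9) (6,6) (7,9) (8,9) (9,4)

7

Same column: (3,6)–(6,6) (column 6); (5,9)–(7,9) (column 9); (5,9)–(8,9) (column 9); (7,9)–(8,9) (column 9).
Same diagonal: (1,1)–(2,2) (|1−2| = |1−2| = 1); (1,1)–(6,6) (|1−6| = |1−6| = 5); (2,2)–(6,6) (|2−6| = |2−6| = 4).
Total attacking pairs: 7.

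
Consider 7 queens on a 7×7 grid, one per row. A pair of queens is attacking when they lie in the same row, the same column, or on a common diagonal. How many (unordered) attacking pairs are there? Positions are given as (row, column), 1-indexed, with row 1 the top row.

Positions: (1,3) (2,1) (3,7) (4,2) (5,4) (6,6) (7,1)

Same column: (2,1)–(7,1) (column 1).
Same diagonal: (2,1)–(5,4) (|2−5| = |1−4| = 3).
Total attacking pairs: 2.

2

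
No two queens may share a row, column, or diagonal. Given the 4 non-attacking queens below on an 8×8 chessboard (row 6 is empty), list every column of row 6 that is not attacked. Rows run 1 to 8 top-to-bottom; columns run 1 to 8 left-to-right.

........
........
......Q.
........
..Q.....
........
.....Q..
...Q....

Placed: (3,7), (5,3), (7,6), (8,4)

(3,7) attacks row 6 at column 7 and diagonals 4.
(5,3) attacks row 6 at column 3 and diagonals 2, 4.
(7,6) attacks row 6 at column 6 and diagonals 5, 7.
(8,4) attacks row 6 at column 4 and diagonals 2, 6.
Attacked columns: {2, 3, 4, 5, 6, 7}. Safe: {1, 8}.

columns 1, 8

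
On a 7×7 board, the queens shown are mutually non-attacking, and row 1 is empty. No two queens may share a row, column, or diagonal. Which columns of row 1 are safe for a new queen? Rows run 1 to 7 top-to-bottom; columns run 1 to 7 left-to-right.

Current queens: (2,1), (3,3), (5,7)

columns 4, 6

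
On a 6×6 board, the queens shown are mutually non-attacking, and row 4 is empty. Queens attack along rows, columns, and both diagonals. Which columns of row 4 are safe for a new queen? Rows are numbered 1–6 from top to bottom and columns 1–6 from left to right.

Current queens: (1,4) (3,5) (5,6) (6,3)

columns 2

(1,4) attacks row 4 at column 4 and diagonals 1.
(3,5) attacks row 4 at column 5 and diagonals 4, 6.
(5,6) attacks row 4 at column 6 and diagonals 5.
(6,3) attacks row 4 at column 3 and diagonals 1, 5.
Attacked columns: {1, 3, 4, 5, 6}. Safe: {2}.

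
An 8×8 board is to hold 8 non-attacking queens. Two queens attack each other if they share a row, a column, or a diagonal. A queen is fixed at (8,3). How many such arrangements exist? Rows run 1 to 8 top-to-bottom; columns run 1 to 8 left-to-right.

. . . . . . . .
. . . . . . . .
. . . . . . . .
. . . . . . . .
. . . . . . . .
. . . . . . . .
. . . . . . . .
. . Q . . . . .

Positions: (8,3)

Branch on row 1: col 1 → 2; col 2 → 2; col 4 → 3; col 5 → 4; col 6 → 5; col 7 → 0; col 8 → 0.
Sum: 2 + 2 + 3 + 4 + 5 + 0 + 0 = 16.

16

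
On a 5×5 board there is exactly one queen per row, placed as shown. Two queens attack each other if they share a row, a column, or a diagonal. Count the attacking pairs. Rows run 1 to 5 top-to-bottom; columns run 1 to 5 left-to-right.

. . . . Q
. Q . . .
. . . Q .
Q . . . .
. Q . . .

3

Same column: (2,2)–(5,2) (column 2).
Same diagonal: (3,4)–(5,2) (|3−5| = |4−2| = 2); (4,1)–(5,2) (|4−5| = |1−2| = 1).
Total attacking pairs: 3.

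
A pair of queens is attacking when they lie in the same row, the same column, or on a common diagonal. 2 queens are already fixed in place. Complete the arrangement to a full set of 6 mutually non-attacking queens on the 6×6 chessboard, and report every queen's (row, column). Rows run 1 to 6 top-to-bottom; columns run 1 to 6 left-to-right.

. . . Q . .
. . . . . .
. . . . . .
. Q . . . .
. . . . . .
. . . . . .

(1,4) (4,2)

(1,4) (2,1) (3,5) (4,2) (5,6) (6,3)

Row 2: attacked by (1,4)→{3,4,5}; (4,2)→{2,4}. Safe: 1, 6. Place at column 1.
Row 3: attacked by (1,4)→{2,4,6}; (2,1)→{1,2}; (4,2)→{1,2,3}. Safe: 5. Place at column 5.
Row 5: attacked by (1,4)→{4}; (2,1)→{1,4}; (3,5)→{3,5}; (4,2)→{1,2,3}. Safe: 6. Place at column 6.
Row 6: attacked by (1,4)→{4}; (2,1)→{1,5}; (3,5)→{2,5}; (4,2)→{2,4}; (5,6)→{5,6}. Safe: 3. Place at column 3.
Columns [4, 1, 5, 2, 6, 3], r−c [-3, 1, -2, 2, -1, 3], r+c [5, 3, 8, 6, 11, 9] are all distinct, so no two queens attack.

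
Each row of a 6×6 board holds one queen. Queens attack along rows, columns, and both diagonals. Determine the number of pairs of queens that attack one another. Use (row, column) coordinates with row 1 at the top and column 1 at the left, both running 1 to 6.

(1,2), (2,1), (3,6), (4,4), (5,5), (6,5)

Same column: (5,5)–(6,5) (column 5).
Same diagonal: (1,2)–(2,1) (|1−2| = |2−1| = 1); (2,1)–(6,5) (|2−6| = |1−5| = 4); (4,4)–(5,5) (|4−5| = |4−5| = 1).
Total attacking pairs: 4.

4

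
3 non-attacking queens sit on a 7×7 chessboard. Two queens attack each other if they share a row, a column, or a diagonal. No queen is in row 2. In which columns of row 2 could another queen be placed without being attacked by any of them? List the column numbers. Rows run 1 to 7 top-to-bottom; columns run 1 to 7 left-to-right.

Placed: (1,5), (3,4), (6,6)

columns 1, 7

(1,5) attacks row 2 at column 5 and diagonals 4, 6.
(3,4) attacks row 2 at column 4 and diagonals 3, 5.
(6,6) attacks row 2 at column 6 and diagonals 2.
Attacked columns: {2, 3, 4, 5, 6}. Safe: {1, 7}.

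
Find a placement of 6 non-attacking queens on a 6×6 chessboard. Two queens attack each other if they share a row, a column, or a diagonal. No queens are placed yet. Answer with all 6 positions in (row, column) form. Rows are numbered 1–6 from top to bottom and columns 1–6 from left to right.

(1,3) (2,6) (3,2) (4,5) (5,1) (6,4)

Row 1: Safe: 1, 2, 3, 4, 5, 6. Place at column 3.
Row 2: attacked by (1,3)→{2,3,4}. Safe: 1, 5, 6. Place at column 6.
Row 3: attacked by (1,3)→{1,3,5}; (2,6)→{5,6}. Safe: 2, 4. Place at column 2.
Row 4: attacked by (1,3)→{3,6}; (2,6)→{4,6}; (3,2)→{1,2,3}. Safe: 5. Place at column 5.
Row 5: attacked by (1,3)→{3}; (2,6)→{3,6}; (3,2)→{2,4}; (4,5)→{4,5,6}. Safe: 1. Place at column 1.
Row 6: attacked by (1,3)→{3}; (2,6)→{2,6}; (3,2)→{2,5}; (4,5)→{3,5}; (5,1)→{1,2}. Safe: 4. Place at column 4.
Columns [3, 6, 2, 5, 1, 4], r−c [-2, -4, 1, -1, 4, 2], r+c [4, 8, 5, 9, 6, 10] are all distinct, so no two queens attack.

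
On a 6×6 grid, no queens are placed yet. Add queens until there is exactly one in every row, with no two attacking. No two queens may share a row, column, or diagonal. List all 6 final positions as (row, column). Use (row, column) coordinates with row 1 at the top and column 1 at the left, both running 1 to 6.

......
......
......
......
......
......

(1,4) (2,1) (3,5) (4,2) (5,6) (6,3)

Row 1: Safe: 1, 2, 3, 4, 5, 6. Place at column 4.
Row 2: attacked by (1,4)→{3,4,5}. Safe: 1, 2, 6. Place at column 1.
Row 3: attacked by (1,4)→{2,4,6}; (2,1)→{1,2}. Safe: 3, 5. Place at column 5.
Row 4: attacked by (1,4)→{1,4}; (2,1)→{1,3}; (3,5)→{4,5,6}. Safe: 2. Place at column 2.
Row 5: attacked by (1,4)→{4}; (2,1)→{1,4}; (3,5)→{3,5}; (4,2)→{1,2,3}. Safe: 6. Place at column 6.
Row 6: attacked by (1,4)→{4}; (2,1)→{1,5}; (3,5)→{2,5}; (4,2)→{2,4}; (5,6)→{5,6}. Safe: 3. Place at column 3.
Columns [4, 1, 5, 2, 6, 3], r−c [-3, 1, -2, 2, -1, 3], r+c [5, 3, 8, 6, 11, 9] are all distinct, so no two queens attack.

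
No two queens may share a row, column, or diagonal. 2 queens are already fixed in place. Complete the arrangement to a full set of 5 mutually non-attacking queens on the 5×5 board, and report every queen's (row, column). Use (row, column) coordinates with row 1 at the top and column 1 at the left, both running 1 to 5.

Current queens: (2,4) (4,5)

Row 1: attacked by (2,4)→{3,4,5}; (4,5)→{2,5}. Safe: 1. Place at column 1.
Row 3: attacked by (1,1)→{1,3}; (2,4)→{3,4,5}; (4,5)→{4,5}. Safe: 2. Place at column 2.
Row 5: attacked by (1,1)→{1,5}; (2,4)→{1,4}; (3,2)→{2,4}; (4,5)→{4,5}. Safe: 3. Place at column 3.
Columns [1, 4, 2, 5, 3], r−c [0, -2, 1, -1, 2], r+c [2, 6, 5, 9, 8] are all distinct, so no two queens attack.

(1,1) (2,4) (3,2) (4,5) (5,3)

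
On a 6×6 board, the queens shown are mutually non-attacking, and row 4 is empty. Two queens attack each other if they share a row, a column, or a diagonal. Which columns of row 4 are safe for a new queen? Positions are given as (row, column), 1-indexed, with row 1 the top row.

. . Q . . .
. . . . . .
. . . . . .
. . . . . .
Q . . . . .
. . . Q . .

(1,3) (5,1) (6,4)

columns 5

(1,3) attacks row 4 at column 3 and diagonals 6.
(5,1) attacks row 4 at column 1 and diagonals 2.
(6,4) attacks row 4 at column 4 and diagonals 2, 6.
Attacked columns: {1, 2, 3, 4, 6}. Safe: {5}.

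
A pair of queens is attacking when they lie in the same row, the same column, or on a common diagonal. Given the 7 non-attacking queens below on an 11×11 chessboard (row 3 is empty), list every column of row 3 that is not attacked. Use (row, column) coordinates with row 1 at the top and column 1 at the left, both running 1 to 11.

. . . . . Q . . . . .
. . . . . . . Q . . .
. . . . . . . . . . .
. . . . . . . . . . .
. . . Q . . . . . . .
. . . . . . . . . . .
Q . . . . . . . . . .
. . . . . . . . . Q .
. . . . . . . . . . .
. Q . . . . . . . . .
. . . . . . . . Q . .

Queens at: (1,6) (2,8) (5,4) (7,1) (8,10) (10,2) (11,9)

(1,6) attacks row 3 at column 6 and diagonals 4, 8.
(2,8) attacks row 3 at column 8 and diagonals 7, 9.
(5,4) attacks row 3 at column 4 and diagonals 2, 6.
(7,1) attacks row 3 at column 1 and diagonals 5.
(8,10) attacks row 3 at column 10 and diagonals 5.
(10,2) attacks row 3 at column 2 and diagonals 9.
(11,9) attacks row 3 at column 9 and diagonals 1.
Attacked columns: {1, 2, 4, 5, 6, 7, 8, 9, 10}. Safe: {3, 11}.

columns 3, 11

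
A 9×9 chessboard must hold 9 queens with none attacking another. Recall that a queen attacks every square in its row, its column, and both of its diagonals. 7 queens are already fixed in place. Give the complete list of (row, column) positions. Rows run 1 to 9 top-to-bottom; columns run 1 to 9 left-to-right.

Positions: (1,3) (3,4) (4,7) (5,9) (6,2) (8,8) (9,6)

(1,3) (2,1) (3,4) (4,7) (5,9) (6,2) (7,5) (8,8) (9,6)

Row 2: attacked by (1,3)→{2,3,4}; (3,4)→{3,4,5}; (4,7)→{5,7,9}; (5,9)→{6,9}; (6,2)→{2,6}; (8,8)→{2,8}; (9,6)→{6}. Safe: 1. Place at column 1.
Row 7: attacked by (1,3)→{3,9}; (2,1)→{1,6}; (3,4)→{4,8}; (4,7)→{4,7}; (5,9)→{7,9}; (6,2)→{1,2,3}; (8,8)→{7,8,9}; (9,6)→{4,6,8}. Safe: 5. Place at column 5.
Columns [3, 1, 4, 7, 9, 2, 5, 8, 6], r−c [-2, 1, -1, -3, -4, 4, 2, 0, 3], r+c [4, 3, 7, 11, 14, 8, 12, 16, 15] are all distinct, so no two queens attack.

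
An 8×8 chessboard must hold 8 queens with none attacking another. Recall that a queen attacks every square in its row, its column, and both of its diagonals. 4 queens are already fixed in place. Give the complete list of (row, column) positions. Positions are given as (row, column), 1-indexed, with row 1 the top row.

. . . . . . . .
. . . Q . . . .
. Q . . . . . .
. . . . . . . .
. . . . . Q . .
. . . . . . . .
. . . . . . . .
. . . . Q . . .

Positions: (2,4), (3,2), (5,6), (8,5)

Row 1: attacked by (2,4)→{3,4,5}; (3,2)→{2,4}; (5,6)→{2,6}; (8,5)→{5}. Safe: 1, 7, 8. Place at column 7.
Row 4: attacked by (1,7)→{4,7}; (2,4)→{2,4,6}; (3,2)→{1,2,3}; (5,6)→{5,6,7}; (8,5)→{1,5}. Safe: 8. Place at column 8.
Row 6: attacked by (1,7)→{2,7}; (2,4)→{4,8}; (3,2)→{2,5}; (4,8)→{6,8}; (5,6)→{5,6,7}; (8,5)→{3,5,7}. Safe: 1. Place at column 1.
Row 7: attacked by (1,7)→{1,7}; (2,4)→{4}; (3,2)→{2,6}; (4,8)→{5,8}; (5,6)→{4,6,8}; (6,1)→{1,2}; (8,5)→{4,5,6}. Safe: 3. Place at column 3.
Columns [7, 4, 2, 8, 6, 1, 3, 5], r−c [-6, -2, 1, -4, -1, 5, 4, 3], r+c [8, 6, 5, 12, 11, 7, 10, 13] are all distinct, so no two queens attack.

(1,7) (2,4) (3,2) (4,8) (5,6) (6,1) (7,3) (8,5)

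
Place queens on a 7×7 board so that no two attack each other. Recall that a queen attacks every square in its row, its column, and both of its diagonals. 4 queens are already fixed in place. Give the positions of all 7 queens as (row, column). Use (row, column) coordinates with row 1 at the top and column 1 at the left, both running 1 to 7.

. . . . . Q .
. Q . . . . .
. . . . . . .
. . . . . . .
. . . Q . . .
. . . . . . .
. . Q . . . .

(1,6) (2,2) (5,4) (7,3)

(1,6) (2,2) (3,5) (4,1) (5,4) (6,7) (7,3)

Row 3: attacked by (1,6)→{4,6}; (2,2)→{1,2,3}; (5,4)→{2,4,6}; (7,3)→{3,7}. Safe: 5. Place at column 5.
Row 4: attacked by (1,6)→{3,6}; (2,2)→{2,4}; (3,5)→{4,5,6}; (5,4)→{3,4,5}; (7,3)→{3,6}. Safe: 1, 7. Place at column 1.
Row 6: attacked by (1,6)→{1,6}; (2,2)→{2,6}; (3,5)→{2,5}; (4,1)→{1,3}; (5,4)→{3,4,5}; (7,3)→{2,3,4}. Safe: 7. Place at column 7.
Columns [6, 2, 5, 1, 4, 7, 3], r−c [-5, 0, -2, 3, 1, -1, 4], r+c [7, 4, 8, 5, 9, 13, 10] are all distinct, so no two queens attack.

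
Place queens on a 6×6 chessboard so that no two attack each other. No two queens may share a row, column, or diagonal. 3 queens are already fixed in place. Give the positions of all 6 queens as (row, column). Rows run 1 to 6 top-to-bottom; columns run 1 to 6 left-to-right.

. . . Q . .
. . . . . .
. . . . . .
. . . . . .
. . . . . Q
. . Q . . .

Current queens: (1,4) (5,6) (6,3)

(1,4) (2,1) (3,5) (4,2) (5,6) (6,3)

Row 2: attacked by (1,4)→{3,4,5}; (5,6)→{3,6}; (6,3)→{3}. Safe: 1, 2. Place at column 1.
Row 3: attacked by (1,4)→{2,4,6}; (2,1)→{1,2}; (5,6)→{4,6}; (6,3)→{3,6}. Safe: 5. Place at column 5.
Row 4: attacked by (1,4)→{1,4}; (2,1)→{1,3}; (3,5)→{4,5,6}; (5,6)→{5,6}; (6,3)→{1,3,5}. Safe: 2. Place at column 2.
Columns [4, 1, 5, 2, 6, 3], r−c [-3, 1, -2, 2, -1, 3], r+c [5, 3, 8, 6, 11, 9] are all distinct, so no two queens attack.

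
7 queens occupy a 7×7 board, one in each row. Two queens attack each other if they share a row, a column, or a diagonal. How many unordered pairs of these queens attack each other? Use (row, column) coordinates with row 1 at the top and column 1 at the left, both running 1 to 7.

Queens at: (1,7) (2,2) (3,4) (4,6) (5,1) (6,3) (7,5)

0

All columns are distinct and no two queens satisfy |Δrow| = |Δcol|, so no pair attacks.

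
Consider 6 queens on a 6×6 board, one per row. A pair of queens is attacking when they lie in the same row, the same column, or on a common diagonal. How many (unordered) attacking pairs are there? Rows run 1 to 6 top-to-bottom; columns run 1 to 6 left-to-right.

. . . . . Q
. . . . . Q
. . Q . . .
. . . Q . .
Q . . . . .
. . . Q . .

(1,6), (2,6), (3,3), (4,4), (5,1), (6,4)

Same column: (1,6)–(2,6) (column 6); (4,4)–(6,4) (column 4).
Same diagonal: (2,6)–(4,4) (|2−4| = |6−4| = 2); (3,3)–(4,4) (|3−4| = |3−4| = 1); (3,3)–(5,1) (|3−5| = |3−1| = 2).
Total attacking pairs: 5.

5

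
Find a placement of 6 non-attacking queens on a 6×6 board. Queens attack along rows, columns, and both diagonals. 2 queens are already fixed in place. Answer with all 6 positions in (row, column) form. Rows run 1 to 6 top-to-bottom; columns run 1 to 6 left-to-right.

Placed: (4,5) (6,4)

(1,3) (2,6) (3,2) (4,5) (5,1) (6,4)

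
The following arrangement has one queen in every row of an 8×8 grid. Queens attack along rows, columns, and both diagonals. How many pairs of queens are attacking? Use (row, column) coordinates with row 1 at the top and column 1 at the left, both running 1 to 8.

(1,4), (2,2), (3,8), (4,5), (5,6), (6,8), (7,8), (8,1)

8

Same column: (3,8)–(6,8) (column 8); (3,8)–(7,8) (column 8); (6,8)–(7,8) (column 8).
Same diagonal: (3,8)–(5,6) (|3−5| = |8−6| = 2); (4,5)–(5,6) (|4−5| = |5−6| = 1); (4,5)–(7,8) (|4−7| = |5−8| = 3); (4,5)–(8,1) (|4−8| = |5−1| = 4); (5,6)–(7,8) (|5−7| = |6−8| = 2).
Total attacking pairs: 8.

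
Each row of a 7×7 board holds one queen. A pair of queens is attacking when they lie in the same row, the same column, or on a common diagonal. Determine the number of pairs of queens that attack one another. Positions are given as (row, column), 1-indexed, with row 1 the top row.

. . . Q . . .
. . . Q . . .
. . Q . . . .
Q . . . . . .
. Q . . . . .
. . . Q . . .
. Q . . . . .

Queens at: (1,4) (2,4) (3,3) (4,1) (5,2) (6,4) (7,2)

Same column: (1,4)–(2,4) (column 4); (1,4)–(6,4) (column 4); (2,4)–(6,4) (column 4); (5,2)–(7,2) (column 2).
Same diagonal: (1,4)–(4,1) (|1−4| = |4−1| = 3); (2,4)–(3,3) (|2−3| = |4−3| = 1); (4,1)–(5,2) (|4−5| = |1−2| = 1).
Total attacking pairs: 7.

7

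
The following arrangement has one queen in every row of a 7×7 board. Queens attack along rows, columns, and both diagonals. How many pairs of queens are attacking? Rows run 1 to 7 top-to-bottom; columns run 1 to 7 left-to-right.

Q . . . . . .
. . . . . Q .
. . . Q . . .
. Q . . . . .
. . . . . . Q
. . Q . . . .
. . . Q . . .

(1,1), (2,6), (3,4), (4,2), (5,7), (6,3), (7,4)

Same column: (3,4)–(7,4) (column 4).
Same diagonal: (6,3)–(7,4) (|6−7| = |3−4| = 1).
Total attacking pairs: 2.

2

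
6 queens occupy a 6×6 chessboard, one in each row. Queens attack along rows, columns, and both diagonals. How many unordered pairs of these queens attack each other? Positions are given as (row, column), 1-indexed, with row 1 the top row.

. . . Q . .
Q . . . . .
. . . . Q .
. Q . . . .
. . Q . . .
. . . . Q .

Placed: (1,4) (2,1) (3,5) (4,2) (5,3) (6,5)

Same column: (3,5)–(6,5) (column 5).
Same diagonal: (2,1)–(6,5) (|2−6| = |1−5| = 4); (3,5)–(5,3) (|3−5| = |5−3| = 2); (4,2)–(5,3) (|4−5| = |2−3| = 1).
Total attacking pairs: 4.

4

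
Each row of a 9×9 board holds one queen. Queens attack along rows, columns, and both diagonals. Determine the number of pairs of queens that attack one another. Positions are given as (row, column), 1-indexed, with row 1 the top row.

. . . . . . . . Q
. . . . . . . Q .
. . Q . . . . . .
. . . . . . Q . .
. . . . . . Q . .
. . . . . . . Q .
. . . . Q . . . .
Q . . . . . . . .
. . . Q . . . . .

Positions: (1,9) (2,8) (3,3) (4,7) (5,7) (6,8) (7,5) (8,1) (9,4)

5

Same column: (2,8)–(6,8) (column 8); (4,7)–(5,7) (column 7).
Same diagonal: (1,9)–(2,8) (|1−2| = |9−8| = 1); (5,7)–(6,8) (|5−6| = |7−8| = 1); (5,7)–(7,5) (|5−7| = |7−5| = 2).
Total attacking pairs: 5.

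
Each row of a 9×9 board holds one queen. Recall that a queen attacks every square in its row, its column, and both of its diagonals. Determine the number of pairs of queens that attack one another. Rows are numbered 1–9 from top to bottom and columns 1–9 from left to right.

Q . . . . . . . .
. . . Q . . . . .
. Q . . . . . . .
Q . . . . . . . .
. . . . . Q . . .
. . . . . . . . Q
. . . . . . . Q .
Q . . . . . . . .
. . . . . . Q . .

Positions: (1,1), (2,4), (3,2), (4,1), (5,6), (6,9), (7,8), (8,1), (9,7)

6

Same column: (1,1)–(4,1) (column 1); (1,1)–(8,1) (column 1); (4,1)–(8,1) (column 1).
Same diagonal: (3,2)–(4,1) (|3−4| = |2−1| = 1); (5,6)–(7,8) (|5−7| = |6−8| = 2); (6,9)–(7,8) (|6−7| = |9−8| = 1).
Total attacking pairs: 6.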